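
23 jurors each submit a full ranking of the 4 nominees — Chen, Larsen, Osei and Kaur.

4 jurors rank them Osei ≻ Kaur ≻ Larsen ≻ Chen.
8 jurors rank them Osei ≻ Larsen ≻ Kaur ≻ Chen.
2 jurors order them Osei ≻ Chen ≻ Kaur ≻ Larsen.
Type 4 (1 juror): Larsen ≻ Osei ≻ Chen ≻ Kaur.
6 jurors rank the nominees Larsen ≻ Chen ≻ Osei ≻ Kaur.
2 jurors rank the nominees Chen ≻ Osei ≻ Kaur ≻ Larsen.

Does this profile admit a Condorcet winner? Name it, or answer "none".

Osei

Check each pair by majority over 23 ballots:
Chen vs Larsen: Larsen wins 19–4.
Chen vs Osei: Osei wins 15–8.
Chen vs Kaur: Kaur wins 12–11.
Larsen vs Osei: Osei, 16–7.
Larsen vs Kaur: Larsen wins 15–8.
Osei–Kaur: Osei 23–0.
Osei beats each of Chen, Larsen, Kaur — Osei is the Condorcet winner.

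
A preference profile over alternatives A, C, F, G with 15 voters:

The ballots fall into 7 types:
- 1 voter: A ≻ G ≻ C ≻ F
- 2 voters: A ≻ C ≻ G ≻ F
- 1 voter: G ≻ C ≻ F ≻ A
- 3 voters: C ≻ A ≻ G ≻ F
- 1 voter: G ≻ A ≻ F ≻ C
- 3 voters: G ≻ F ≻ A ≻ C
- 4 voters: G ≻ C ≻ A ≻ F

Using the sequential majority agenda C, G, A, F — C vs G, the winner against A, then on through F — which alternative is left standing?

G

Round 1: C vs G — 5–10, G advances.
Round 2: G vs A — 9–6, G advances.
Round 3: G vs F — 15–0, G advances.
The agenda winner is G.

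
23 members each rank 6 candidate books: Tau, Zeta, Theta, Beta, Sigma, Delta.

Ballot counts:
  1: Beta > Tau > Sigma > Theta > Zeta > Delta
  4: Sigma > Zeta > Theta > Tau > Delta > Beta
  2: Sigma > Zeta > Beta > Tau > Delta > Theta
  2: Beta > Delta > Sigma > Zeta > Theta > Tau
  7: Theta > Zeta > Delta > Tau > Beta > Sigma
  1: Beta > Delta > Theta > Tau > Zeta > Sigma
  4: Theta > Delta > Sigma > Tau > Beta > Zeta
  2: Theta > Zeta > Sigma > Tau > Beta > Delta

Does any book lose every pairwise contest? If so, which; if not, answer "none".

Beta

Pairwise majorities:
Tau vs Zeta: 6 to 17, Zeta.
Tau vs Theta: 3 to 20, Theta.
Tau vs Beta: Tau wins 17–6.
Tau vs Sigma: Sigma, 14–9.
Tau vs Delta: Tau preferred on 1+4+2+2 = 9 ballots; Delta wins 14–9.
Zeta vs Theta: Theta, 15–8.
Zeta vs Beta: Zeta is ranked higher on 4+2+7+2 = 15 ballots, Beta on 8. Zeta wins 15–8.
Zeta vs Sigma: 10 to 13, Sigma.
Zeta vs Delta: Zeta wins 16–7.
Theta vs Beta: Theta wins 17–6.
Theta vs Sigma: Theta wins 14–9.
Theta vs Delta: 1+4+7+4+2 = 18 for Theta, 5 for Delta — Theta by 18–5.
Beta–Sigma: Sigma 12–11.
Beta vs Delta: Delta, 15–8.
Sigma vs Delta: Delta, 14–9.
Beta loses to every other book — it is the Condorcet loser.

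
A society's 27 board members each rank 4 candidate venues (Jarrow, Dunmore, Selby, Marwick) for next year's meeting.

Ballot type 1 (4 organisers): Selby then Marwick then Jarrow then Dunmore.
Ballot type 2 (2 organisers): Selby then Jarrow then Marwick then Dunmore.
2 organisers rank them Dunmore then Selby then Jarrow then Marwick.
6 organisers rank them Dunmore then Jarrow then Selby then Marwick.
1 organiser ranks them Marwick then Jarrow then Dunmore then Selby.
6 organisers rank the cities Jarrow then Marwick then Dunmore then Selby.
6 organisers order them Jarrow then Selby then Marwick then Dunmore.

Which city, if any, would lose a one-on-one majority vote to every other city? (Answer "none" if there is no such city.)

none

Pairwise majorities:
Jarrow vs Dunmore: 19 to 8, Jarrow.
Jarrow vs Selby: Jarrow wins 19–8.
Jarrow vs Marwick: Jarrow wins 22–5.
Dunmore–Selby: Dunmore 15–12.
Dunmore vs Marwick: Dunmore is ranked higher on 2+6 = 8 ballots, Marwick on 19. Marwick wins 19–8.
Selby vs Marwick: Selby preferred on 4+2+2+6+6 = 20 ballots; Selby wins 20–7.
Every city wins at least one matchup (Jarrow beats Dunmore; Dunmore beats Selby; Selby beats Marwick; Marwick beats Dunmore), so there is no Condorcet loser.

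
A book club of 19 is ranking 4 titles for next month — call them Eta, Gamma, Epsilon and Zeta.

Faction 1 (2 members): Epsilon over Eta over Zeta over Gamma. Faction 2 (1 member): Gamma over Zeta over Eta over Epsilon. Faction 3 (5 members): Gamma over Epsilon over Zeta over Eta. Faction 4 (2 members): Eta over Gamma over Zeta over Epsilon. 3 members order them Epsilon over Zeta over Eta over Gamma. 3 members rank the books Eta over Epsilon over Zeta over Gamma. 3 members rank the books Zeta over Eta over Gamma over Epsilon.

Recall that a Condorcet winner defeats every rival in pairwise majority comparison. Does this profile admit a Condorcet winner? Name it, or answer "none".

Head-to-head results (19 members):
Eta vs Gamma: Eta preferred on 2+2+3+3+3 = 13 ballots; Eta wins 13–6.
Eta vs Epsilon: 1+2+3+3 = 9 for Eta, 10 for Epsilon — Epsilon by 10–9.
Eta vs Zeta: Eta is ranked higher on 2+2+3 = 7 ballots, Zeta on 12. Zeta wins 12–7.
Gamma vs Epsilon: Gamma preferred on 1+5+2+3 = 11 ballots; Gamma wins 11–8.
Gamma vs Zeta: 1+5+2 = 8 for Gamma, 11 for Zeta — Zeta by 11–8.
Epsilon vs Zeta: Epsilon is ranked higher on 2+5+3+3 = 13 ballots, Zeta on 6. Epsilon wins 13–6.
Each book drops at least one matchup (Eta loses to Epsilon; Gamma loses to Eta; Epsilon loses to Gamma; Zeta loses to Epsilon); the cycle Eta > Gamma > Epsilon > Eta rules out a Condorcet winner.

none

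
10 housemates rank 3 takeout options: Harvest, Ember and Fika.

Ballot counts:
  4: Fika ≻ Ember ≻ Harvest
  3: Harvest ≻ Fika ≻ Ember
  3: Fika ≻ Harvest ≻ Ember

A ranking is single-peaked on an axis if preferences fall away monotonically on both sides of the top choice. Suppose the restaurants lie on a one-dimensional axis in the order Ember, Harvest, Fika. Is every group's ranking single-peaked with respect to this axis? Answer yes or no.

no

Axis positions: Ember=1, Harvest=2, Fika=3.
Group 1: ranking walks positions 3-1-2; Ember is ranked above Harvest even though Harvest lies between Ember and the peak Fika on the axis — preferences dip and rise again. Not single-peaked.
Group 2 (peak Harvest at position 2): ranking walks positions 2-3-1, expanding outward from the peak — single-peaked.
Group 3 (peak Fika at position 3): ranking walks positions 3-2-1, expanding outward from the peak — single-peaked.
Group 1 violates single-peakedness, so the profile is not single-peaked on this axis.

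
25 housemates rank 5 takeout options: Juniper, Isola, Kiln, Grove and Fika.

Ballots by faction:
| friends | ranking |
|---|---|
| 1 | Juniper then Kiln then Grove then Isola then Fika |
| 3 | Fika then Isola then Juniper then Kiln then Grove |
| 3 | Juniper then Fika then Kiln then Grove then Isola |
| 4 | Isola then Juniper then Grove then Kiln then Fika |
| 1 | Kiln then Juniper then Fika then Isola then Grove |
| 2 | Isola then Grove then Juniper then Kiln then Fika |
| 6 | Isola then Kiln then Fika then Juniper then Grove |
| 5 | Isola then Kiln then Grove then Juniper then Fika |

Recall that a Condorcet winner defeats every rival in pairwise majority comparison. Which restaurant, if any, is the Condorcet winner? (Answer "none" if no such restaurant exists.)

Head-to-head results (25 friends):
Juniper–Isola: Isola 20–5.
Juniper–Kiln: Juniper 13–12.
Juniper vs Grove: Juniper, 18–7.
Juniper vs Fika: Juniper wins 16–9.
Isola vs Kiln: Isola wins 20–5.
Isola vs Grove: Isola, 21–4.
Isola vs Fika: Isola, 18–7.
Kiln vs Grove: Kiln wins 19–6.
Kiln vs Fika: Kiln, 19–6.
Grove vs Fika: Fika, 13–12.
Isola defeats every rival head-to-head and is the Condorcet winner.

Isola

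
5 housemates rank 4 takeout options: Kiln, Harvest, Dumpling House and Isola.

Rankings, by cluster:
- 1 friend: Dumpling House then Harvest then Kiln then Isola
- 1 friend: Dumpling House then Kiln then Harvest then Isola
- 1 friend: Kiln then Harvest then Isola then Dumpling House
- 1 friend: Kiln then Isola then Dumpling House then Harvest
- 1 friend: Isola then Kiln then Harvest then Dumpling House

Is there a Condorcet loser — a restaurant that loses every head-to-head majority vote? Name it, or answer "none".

none

Head-to-head results (5 friends):
Kiln vs Harvest: Kiln is ranked higher on 1+1+1+1 = 4 ballots, Harvest on 1. Kiln wins 4–1.
Kiln vs Dumpling House: Kiln wins 3–2.
Kiln–Isola: Kiln 4–1.
Harvest–Dumpling House: Dumpling House 3–2.
Harvest vs Isola: Harvest, 3–2.
Dumpling House vs Isola: Isola wins 3–2.
Every restaurant wins at least one matchup (Kiln beats Harvest; Harvest beats Isola; Dumpling House beats Harvest; Isola beats Dumpling House), so there is no Condorcet loser.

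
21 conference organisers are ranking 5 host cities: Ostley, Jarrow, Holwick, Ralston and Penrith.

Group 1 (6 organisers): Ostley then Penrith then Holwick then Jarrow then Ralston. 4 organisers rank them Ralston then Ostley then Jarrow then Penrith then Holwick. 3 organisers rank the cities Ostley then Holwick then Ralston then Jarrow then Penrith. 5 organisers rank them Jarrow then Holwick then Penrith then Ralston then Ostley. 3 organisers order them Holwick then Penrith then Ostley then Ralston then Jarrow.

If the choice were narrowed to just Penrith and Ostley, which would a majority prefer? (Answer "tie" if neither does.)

Ostley

Ballots ranking Penrith above Ostley: 5 + 3 = 8.
Ballots ranking Ostley above Penrith: 21 − 8 = 13.
Ostley wins the head-to-head 13–8.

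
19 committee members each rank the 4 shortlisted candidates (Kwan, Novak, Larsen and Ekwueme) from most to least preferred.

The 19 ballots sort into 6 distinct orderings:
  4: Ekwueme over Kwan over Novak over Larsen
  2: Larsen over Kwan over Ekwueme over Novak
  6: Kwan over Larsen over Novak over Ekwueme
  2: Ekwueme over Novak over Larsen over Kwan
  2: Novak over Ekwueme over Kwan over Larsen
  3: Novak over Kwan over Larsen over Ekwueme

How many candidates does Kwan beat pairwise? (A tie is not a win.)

Kwan against each rival (19 committee members):
Kwan vs Novak: Kwan wins 12–7.
Kwan vs Larsen: Kwan, 15–4.
Kwan vs Ekwueme: Kwan preferred on 2+6+3 = 11 ballots; Kwan wins 11–8.
Kwan beats Novak, Larsen, Ekwueme — 3 pairwise wins.

3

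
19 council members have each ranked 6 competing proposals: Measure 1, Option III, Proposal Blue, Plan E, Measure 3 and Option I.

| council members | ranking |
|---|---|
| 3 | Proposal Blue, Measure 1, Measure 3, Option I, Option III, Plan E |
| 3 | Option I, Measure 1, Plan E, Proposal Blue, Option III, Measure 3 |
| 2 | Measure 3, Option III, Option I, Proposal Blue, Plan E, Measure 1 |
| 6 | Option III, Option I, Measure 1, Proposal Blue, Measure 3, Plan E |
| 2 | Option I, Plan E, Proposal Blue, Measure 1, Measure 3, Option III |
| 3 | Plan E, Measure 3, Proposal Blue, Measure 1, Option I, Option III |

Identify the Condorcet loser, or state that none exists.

Plan E

Head-to-head results (19 council members):
Measure 1–Option III: Measure 1 11–8.
Measure 1 vs Proposal Blue: Proposal Blue, 10–9.
Measure 1 vs Plan E: 3+3+6 = 12 for Measure 1, 7 for Plan E — Measure 1 by 12–7.
Measure 1 vs Measure 3: 3+3+6+2 = 14 for Measure 1, 5 for Measure 3 — Measure 1 by 14–5.
Measure 1 vs Option I: Measure 1 is ranked higher on 3+3 = 6 ballots, Option I on 13. Option I wins 13–6.
Option III–Proposal Blue: Proposal Blue 11–8.
Option III–Plan E: Option III 11–8.
Option III–Measure 3: Measure 3 10–9.
Option III vs Option I: 8 to 11, Option I.
Proposal Blue–Plan E: Proposal Blue 11–8.
Proposal Blue–Measure 3: Proposal Blue 14–5.
Proposal Blue vs Option I: Option I, 13–6.
Plan E–Measure 3: Measure 3 11–8.
Plan E vs Option I: 3 to 16, Option I.
Measure 3 vs Option I: 8 to 11, Option I.
Only Plan E has no wins; Plan E is the Condorcet loser.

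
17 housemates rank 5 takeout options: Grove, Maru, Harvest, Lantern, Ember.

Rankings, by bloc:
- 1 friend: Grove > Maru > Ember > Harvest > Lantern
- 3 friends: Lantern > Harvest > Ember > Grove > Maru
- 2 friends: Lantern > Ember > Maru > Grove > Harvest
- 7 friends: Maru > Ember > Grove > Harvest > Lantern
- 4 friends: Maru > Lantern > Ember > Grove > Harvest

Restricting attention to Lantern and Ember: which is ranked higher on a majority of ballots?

Lantern

Ballots ranking Lantern above Ember: 3 + 2 + 4 = 9.
Ballots ranking Ember above Lantern: 17 − 9 = 8.
Lantern wins the head-to-head 9–8.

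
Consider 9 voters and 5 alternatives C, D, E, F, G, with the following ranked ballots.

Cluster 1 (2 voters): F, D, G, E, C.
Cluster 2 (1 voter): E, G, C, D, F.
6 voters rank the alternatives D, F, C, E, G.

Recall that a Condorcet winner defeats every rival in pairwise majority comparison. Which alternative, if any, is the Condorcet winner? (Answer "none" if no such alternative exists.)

Head-to-head results (9 voters):
C vs D: D, 8–1.
C vs E: C wins 6–3.
C vs F: F wins 8–1.
C vs G: C wins 6–3.
D–E: D 8–1.
D vs F: D, 7–2.
D–G: D 8–1.
E vs F: F wins 8–1.
E vs G: E, 7–2.
F vs G: F, 8–1.
D defeats every rival head-to-head and is the Condorcet winner.

D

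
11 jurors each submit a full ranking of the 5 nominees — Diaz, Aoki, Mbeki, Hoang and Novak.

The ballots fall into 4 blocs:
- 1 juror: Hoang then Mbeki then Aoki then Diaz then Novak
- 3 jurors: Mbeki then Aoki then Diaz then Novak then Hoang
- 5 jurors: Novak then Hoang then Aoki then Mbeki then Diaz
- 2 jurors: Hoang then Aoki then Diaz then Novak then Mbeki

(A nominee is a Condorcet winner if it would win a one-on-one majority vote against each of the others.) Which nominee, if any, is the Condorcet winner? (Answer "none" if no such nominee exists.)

Pairwise majorities:
Diaz vs Aoki: Aoki, 11–0.
Diaz vs Mbeki: Mbeki, 9–2.
Diaz vs Hoang: Hoang wins 8–3.
Diaz–Novak: Diaz 6–5.
Aoki–Mbeki: Aoki 7–4.
Aoki vs Hoang: Hoang, 8–3.
Aoki vs Novak: Aoki, 6–5.
Mbeki vs Hoang: Hoang wins 8–3.
Mbeki–Novak: Novak 7–4.
Hoang vs Novak: Novak, 8–3.
Every nominee loses at least once (Diaz loses to Aoki; Aoki loses to Hoang; Mbeki loses to Aoki; Hoang loses to Novak; Novak loses to Diaz). The majority relation contains the cycle Diaz > Novak > Mbeki > Diaz, so there is no Condorcet winner.

none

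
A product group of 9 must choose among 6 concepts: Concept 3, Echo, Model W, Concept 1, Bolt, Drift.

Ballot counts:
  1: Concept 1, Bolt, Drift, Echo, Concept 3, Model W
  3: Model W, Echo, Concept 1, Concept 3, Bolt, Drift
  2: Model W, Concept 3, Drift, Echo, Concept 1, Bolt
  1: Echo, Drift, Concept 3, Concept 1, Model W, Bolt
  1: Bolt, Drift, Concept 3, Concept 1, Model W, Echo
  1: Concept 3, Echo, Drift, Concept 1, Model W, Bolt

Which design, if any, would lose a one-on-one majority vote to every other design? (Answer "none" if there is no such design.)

none

Pairwise majorities:
Concept 3–Echo: Echo 5–4.
Concept 3 vs Model W: Concept 3 is ranked higher on 1+1+1+1 = 4 ballots, Model W on 5. Model W wins 5–4.
Concept 3 vs Concept 1: Concept 3 is ranked higher on 2+1+1+1 = 5 ballots, Concept 1 on 4. Concept 3 wins 5–4.
Concept 3 vs Bolt: Concept 3 is ranked higher on 3+2+1+1 = 7 ballots, Bolt on 2. Concept 3 wins 7–2.
Concept 3 vs Drift: Concept 3 wins 6–3.
Echo vs Model W: Model W, 6–3.
Echo vs Concept 1: Echo preferred on 3+2+1+1 = 7 ballots; Echo wins 7–2.
Echo–Bolt: Echo 7–2.
Echo–Drift: Echo 5–4.
Model W vs Concept 1: Model W wins 5–4.
Model W vs Bolt: Model W wins 7–2.
Model W vs Drift: 3+2 = 5 for Model W, 4 for Drift — Model W by 5–4.
Concept 1 vs Bolt: 1+3+2+1+1 = 8 for Concept 1, 1 for Bolt — Concept 1 by 8–1.
Concept 1 vs Drift: Drift, 5–4.
Bolt vs Drift: 5 to 4, Bolt.
Each design has at least one pairwise win (Concept 3 beats Concept 1; Echo beats Concept 3; Model W beats Concept 3; Concept 1 beats Bolt; Bolt beats Drift; Drift beats Concept 1) — no Condorcet loser.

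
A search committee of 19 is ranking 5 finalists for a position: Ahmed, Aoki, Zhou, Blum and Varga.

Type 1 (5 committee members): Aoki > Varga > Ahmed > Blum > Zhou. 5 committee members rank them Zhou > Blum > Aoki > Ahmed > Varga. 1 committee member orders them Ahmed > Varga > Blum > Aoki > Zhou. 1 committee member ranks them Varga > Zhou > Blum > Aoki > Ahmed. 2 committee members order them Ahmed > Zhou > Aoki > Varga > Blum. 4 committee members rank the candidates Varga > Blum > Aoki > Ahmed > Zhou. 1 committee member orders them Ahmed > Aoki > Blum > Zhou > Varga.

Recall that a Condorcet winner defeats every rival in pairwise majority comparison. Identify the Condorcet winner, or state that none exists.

none

Pairwise majorities:
Ahmed–Aoki: Aoki 15–4.
Ahmed vs Zhou: Ahmed, 13–6.
Ahmed vs Blum: Blum, 10–9.
Ahmed vs Varga: Varga, 10–9.
Aoki vs Zhou: Aoki, 11–8.
Aoki vs Blum: Blum, 11–8.
Aoki vs Varga: Aoki wins 13–6.
Zhou vs Blum: Blum, 11–8.
Zhou vs Varga: Varga, 11–8.
Blum vs Varga: Varga, 13–6.
Each candidate drops at least one matchup (Ahmed loses to Aoki; Aoki loses to Blum; Zhou loses to Ahmed; Blum loses to Varga; Varga loses to Aoki); the cycle Aoki beats Varga beats Blum beats Aoki rules out a Condorcet winner.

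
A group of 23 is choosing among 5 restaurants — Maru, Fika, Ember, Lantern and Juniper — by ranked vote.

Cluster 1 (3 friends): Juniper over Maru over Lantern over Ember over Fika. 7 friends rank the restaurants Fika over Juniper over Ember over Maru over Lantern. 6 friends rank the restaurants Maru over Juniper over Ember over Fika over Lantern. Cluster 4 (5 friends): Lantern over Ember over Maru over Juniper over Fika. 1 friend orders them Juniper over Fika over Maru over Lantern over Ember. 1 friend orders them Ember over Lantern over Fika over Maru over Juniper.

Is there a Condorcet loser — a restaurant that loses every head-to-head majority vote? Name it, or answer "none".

Lantern

Head-to-head results (23 friends):
Maru vs Fika: 3+6+5 = 14 for Maru, 9 for Fika — Maru by 14–9.
Maru vs Ember: Ember wins 13–10.
Maru vs Lantern: Maru preferred on 3+7+6+1 = 17 ballots; Maru wins 17–6.
Maru vs Juniper: Maru is ranked higher on 6+5+1 = 12 ballots, Juniper on 11. Maru wins 12–11.
Fika vs Ember: Ember, 15–8.
Fika vs Lantern: Fika wins 14–9.
Fika–Juniper: Juniper 15–8.
Ember vs Lantern: Ember preferred on 7+6+1 = 14 ballots; Ember wins 14–9.
Ember–Juniper: Juniper 17–6.
Lantern vs Juniper: 6 to 17, Juniper.
Lantern is beaten in every head-to-head and is the Condorcet loser.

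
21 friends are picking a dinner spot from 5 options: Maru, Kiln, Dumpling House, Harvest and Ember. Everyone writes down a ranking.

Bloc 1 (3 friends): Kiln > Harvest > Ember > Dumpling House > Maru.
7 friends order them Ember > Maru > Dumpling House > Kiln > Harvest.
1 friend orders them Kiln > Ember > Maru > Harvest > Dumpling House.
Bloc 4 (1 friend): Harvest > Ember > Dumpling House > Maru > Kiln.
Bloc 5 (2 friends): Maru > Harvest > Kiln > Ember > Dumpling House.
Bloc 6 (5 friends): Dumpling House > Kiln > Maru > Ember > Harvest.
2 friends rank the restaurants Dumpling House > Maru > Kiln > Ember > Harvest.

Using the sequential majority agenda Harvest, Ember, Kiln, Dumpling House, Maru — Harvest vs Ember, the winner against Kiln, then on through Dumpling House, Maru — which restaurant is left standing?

Round 1: Harvest vs Ember — 6–15, Ember advances.
Round 2: Ember vs Kiln — 8–13, Kiln advances.
Round 3: Kiln vs Dumpling House — 6–15, Dumpling House advances.
Round 4: Dumpling House vs Maru — 11–10, Dumpling House advances.
The agenda winner is Dumpling House.

Dumpling House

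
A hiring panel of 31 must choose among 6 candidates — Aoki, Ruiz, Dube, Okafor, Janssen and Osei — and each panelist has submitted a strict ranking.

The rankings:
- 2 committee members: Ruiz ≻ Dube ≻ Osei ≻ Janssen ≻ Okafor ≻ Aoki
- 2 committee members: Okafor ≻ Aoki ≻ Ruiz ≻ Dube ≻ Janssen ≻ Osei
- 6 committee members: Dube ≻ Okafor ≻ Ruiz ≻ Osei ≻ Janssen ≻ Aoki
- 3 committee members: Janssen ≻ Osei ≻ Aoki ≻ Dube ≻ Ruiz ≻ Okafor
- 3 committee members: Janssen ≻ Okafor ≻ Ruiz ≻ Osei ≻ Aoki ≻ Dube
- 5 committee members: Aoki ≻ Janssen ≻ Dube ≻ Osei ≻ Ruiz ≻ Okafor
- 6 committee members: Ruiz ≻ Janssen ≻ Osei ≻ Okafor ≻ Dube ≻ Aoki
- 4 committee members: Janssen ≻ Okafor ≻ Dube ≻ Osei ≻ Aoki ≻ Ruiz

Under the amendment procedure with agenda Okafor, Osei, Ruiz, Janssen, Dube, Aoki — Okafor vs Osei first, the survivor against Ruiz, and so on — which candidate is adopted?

Dube

Round 1: Okafor vs Osei — 15–16, Osei advances.
Round 2: Osei vs Ruiz — 12–19, Ruiz advances.
Round 3: Ruiz vs Janssen — 16–15, Ruiz advances.
Round 4: Ruiz vs Dube — 13–18, Dube advances.
Round 5: Dube vs Aoki — 18–13, Dube advances.
Dube survives the agenda.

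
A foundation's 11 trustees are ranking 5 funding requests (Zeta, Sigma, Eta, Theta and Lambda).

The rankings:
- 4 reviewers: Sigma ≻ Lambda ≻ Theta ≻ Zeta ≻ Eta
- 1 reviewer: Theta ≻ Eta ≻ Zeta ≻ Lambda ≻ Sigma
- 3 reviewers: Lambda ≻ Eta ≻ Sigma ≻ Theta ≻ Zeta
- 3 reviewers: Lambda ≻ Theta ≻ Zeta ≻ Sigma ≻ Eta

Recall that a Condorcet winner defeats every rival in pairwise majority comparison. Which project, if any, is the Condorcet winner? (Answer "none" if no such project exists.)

Check each pair by majority over 11 ballots:
Zeta vs Sigma: 1+3 = 4 for Zeta, 7 for Sigma — Sigma by 7–4.
Zeta vs Eta: 4+3 = 7 for Zeta, 4 for Eta — Zeta by 7–4.
Zeta vs Theta: Theta, 11–0.
Zeta vs Lambda: Lambda, 10–1.
Sigma vs Eta: 4+3 = 7 for Sigma, 4 for Eta — Sigma by 7–4.
Sigma vs Theta: Sigma wins 7–4.
Sigma vs Lambda: 4 to 7, Lambda.
Eta vs Theta: Theta, 8–3.
Eta–Lambda: Lambda 10–1.
Theta vs Lambda: Theta preferred on 1 ballot; Lambda wins 10–1.
Only Lambda has no losses; Lambda is the Condorcet winner.

Lambda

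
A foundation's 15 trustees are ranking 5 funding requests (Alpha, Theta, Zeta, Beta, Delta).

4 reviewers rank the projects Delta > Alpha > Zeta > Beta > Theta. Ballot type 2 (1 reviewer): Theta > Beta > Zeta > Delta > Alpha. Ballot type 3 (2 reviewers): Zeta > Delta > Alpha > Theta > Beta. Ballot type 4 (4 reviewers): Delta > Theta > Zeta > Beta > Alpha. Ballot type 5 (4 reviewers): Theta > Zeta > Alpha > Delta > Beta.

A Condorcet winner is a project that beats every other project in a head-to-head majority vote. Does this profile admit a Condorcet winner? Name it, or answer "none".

Delta

Head-to-head results (15 reviewers):
Alpha vs Theta: Theta, 9–6.
Alpha vs Zeta: 4 to 11, Zeta.
Alpha vs Beta: Alpha wins 10–5.
Alpha vs Delta: Alpha preferred on 4 ballots; Delta wins 11–4.
Theta vs Zeta: 9 to 6, Theta.
Theta vs Beta: Theta, 11–4.
Theta vs Delta: Delta, 10–5.
Zeta vs Beta: Zeta is ranked higher on 4+2+4+4 = 14 ballots, Beta on 1. Zeta wins 14–1.
Zeta vs Delta: 7 to 8, Delta.
Beta vs Delta: Beta preferred on 1 ballot; Delta wins 14–1.
Delta beats each of Alpha, Theta, Zeta, Beta — Delta is the Condorcet winner.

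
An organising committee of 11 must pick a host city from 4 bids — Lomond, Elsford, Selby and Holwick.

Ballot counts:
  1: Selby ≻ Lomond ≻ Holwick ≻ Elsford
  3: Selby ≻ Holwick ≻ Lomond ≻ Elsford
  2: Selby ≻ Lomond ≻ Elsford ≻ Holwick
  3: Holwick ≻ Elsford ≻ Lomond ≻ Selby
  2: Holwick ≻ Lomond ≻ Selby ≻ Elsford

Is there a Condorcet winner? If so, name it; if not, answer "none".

Selby

Pairwise majorities:
Lomond vs Elsford: 1+3+2+2 = 8 for Lomond, 3 for Elsford — Lomond by 8–3.
Lomond vs Selby: Lomond preferred on 3+2 = 5 ballots; Selby wins 6–5.
Lomond vs Holwick: Lomond is ranked higher on 1+2 = 3 ballots, Holwick on 8. Holwick wins 8–3.
Elsford vs Selby: Elsford preferred on 3 ballots; Selby wins 8–3.
Elsford vs Holwick: 2 for Elsford, 9 for Holwick — Holwick by 9–2.
Selby vs Holwick: 1+3+2 = 6 for Selby, 5 for Holwick — Selby by 6–5.
Only Selby has no losses; Selby is the Condorcet winner.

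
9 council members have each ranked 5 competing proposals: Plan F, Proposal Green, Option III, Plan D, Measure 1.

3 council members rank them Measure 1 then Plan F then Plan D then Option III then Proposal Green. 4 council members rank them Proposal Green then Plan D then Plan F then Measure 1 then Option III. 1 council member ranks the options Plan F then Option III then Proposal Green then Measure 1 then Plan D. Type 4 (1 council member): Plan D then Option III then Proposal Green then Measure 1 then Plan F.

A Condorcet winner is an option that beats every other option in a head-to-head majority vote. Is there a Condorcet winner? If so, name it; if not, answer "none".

none

Head-to-head results (9 council members):
Plan F–Proposal Green: Proposal Green 5–4.
Plan F–Option III: Plan F 8–1.
Plan F vs Plan D: Plan D wins 5–4.
Plan F vs Measure 1: Plan F, 5–4.
Proposal Green vs Option III: Option III, 5–4.
Proposal Green vs Plan D: Proposal Green wins 5–4.
Proposal Green vs Measure 1: Proposal Green wins 6–3.
Option III vs Plan D: Plan D wins 8–1.
Option III vs Measure 1: Measure 1, 7–2.
Plan D vs Measure 1: Plan D wins 5–4.
No option is unbeaten: Plan F loses to Proposal Green; Proposal Green loses to Option III; Option III loses to Plan F; Plan D loses to Proposal Green; Measure 1 loses to Plan F. In particular Plan F > Option III > Proposal Green > Plan F is a majority cycle — no Condorcet winner exists.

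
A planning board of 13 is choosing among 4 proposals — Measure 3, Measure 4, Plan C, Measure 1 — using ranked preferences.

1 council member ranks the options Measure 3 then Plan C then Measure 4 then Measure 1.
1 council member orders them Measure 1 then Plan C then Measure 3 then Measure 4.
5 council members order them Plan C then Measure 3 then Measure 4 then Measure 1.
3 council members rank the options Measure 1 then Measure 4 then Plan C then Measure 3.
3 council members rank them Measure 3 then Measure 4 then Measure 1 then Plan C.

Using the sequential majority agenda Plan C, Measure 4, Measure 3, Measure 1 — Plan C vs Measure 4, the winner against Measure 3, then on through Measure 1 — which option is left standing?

Round 1: Plan C vs Measure 4 — 7–6, Plan C advances.
Round 2: Plan C vs Measure 3 — 9–4, Plan C advances.
Round 3: Plan C vs Measure 1 — 6–7, Measure 1 advances.
Measure 1 survives the agenda.

Measure 1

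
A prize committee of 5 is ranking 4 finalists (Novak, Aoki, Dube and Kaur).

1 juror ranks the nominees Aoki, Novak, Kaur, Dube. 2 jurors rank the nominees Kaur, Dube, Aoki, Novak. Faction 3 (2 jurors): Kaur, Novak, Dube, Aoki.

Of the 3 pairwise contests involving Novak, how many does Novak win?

1

Novak against each rival (5 jurors):
Novak vs Aoki: 2 to 3, Aoki.
Novak–Dube: Novak 3–2.
Novak–Kaur: Kaur 4–1.
Novak beats Dube; loses to Aoki, Kaur — 1 pairwise win.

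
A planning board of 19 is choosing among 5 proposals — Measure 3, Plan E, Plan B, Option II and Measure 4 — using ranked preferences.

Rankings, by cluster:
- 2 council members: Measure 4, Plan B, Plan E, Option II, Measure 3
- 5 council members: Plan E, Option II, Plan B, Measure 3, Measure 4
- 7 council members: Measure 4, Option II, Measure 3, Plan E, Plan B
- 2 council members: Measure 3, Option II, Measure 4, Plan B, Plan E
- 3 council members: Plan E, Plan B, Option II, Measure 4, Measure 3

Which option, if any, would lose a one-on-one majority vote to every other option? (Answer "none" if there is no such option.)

Pairwise majorities:
Measure 3 vs Plan E: Measure 3 is ranked higher on 7+2 = 9 ballots, Plan E on 10. Plan E wins 10–9.
Measure 3 vs Plan B: Measure 3 is ranked higher on 7+2 = 9 ballots, Plan B on 10. Plan B wins 10–9.
Measure 3 vs Option II: Option II wins 17–2.
Measure 3 vs Measure 4: Measure 4, 12–7.
Plan E vs Plan B: Plan E wins 15–4.
Plan E vs Option II: Plan E wins 10–9.
Plan E vs Measure 4: Measure 4 wins 11–8.
Plan B–Option II: Option II 14–5.
Plan B vs Measure 4: Plan B preferred on 5+3 = 8 ballots; Measure 4 wins 11–8.
Option II vs Measure 4: Option II wins 10–9.
Measure 3 is beaten in every head-to-head and is the Condorcet loser.

Measure 3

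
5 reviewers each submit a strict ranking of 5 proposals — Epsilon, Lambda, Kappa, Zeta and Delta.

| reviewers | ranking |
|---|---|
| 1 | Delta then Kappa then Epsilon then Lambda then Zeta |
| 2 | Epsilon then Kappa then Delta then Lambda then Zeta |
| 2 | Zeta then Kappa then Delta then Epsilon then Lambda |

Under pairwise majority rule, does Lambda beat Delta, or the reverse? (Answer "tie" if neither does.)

Delta

No ballot ranks Lambda above Delta: 0.
Ballots ranking Delta above Lambda: 5 − 0 = 5.
Delta wins the head-to-head 5–0.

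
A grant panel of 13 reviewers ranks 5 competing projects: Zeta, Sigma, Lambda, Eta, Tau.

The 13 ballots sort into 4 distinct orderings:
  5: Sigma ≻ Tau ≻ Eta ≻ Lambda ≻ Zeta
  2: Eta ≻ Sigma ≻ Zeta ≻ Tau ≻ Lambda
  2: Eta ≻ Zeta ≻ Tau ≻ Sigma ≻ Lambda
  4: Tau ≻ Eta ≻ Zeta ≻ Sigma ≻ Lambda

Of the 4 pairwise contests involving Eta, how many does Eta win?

3

Eta against each rival (13 reviewers):
Eta vs Zeta: Eta wins 13–0.
Eta vs Sigma: Eta wins 8–5.
Eta vs Lambda: 13 to 0, Eta.
Eta vs Tau: 2+2 = 4 for Eta, 9 for Tau — Tau by 9–4.
Eta beats Zeta, Sigma, Lambda; loses to Tau — 3 pairwise wins.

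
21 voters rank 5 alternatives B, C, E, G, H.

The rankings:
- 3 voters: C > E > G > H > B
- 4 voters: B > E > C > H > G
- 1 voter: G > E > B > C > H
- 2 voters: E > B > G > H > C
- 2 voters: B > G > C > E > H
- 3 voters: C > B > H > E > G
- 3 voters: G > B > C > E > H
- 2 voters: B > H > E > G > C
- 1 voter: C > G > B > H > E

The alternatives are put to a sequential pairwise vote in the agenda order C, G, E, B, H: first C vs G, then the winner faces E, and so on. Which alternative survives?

B

Round 1: C vs G — 11–10, C advances.
Round 2: C vs E — 12–9, C advances.
Round 3: C vs B — 7–14, B advances.
Round 4: B vs H — 18–3, B advances.
B survives the agenda.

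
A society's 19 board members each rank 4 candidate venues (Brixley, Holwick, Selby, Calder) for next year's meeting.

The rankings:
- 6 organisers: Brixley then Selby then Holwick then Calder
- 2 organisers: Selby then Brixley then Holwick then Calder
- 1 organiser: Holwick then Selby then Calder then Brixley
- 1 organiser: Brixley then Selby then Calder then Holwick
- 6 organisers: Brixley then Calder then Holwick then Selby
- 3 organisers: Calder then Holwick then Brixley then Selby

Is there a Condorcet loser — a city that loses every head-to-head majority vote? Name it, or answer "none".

none

Head-to-head results (19 organisers):
Brixley vs Holwick: 6+2+1+6 = 15 for Brixley, 4 for Holwick — Brixley by 15–4.
Brixley vs Selby: 16 to 3, Brixley.
Brixley vs Calder: Brixley, 15–4.
Holwick vs Selby: Holwick wins 10–9.
Holwick vs Calder: Calder wins 10–9.
Selby–Calder: Selby 10–9.
No city is winless: Brixley beats Holwick; Holwick beats Selby; Selby beats Calder; Calder beats Holwick. There is no Condorcet loser.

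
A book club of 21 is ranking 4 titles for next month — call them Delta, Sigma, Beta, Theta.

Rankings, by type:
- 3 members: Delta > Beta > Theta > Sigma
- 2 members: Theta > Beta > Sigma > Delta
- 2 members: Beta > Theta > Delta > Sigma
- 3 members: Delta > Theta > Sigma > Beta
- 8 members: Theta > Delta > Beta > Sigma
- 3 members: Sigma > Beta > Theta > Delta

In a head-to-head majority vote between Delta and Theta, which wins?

Ballots ranking Delta above Theta: 3 + 3 = 6.
Ballots ranking Theta above Delta: 21 − 6 = 15.
Theta wins the head-to-head 15–6.

Theta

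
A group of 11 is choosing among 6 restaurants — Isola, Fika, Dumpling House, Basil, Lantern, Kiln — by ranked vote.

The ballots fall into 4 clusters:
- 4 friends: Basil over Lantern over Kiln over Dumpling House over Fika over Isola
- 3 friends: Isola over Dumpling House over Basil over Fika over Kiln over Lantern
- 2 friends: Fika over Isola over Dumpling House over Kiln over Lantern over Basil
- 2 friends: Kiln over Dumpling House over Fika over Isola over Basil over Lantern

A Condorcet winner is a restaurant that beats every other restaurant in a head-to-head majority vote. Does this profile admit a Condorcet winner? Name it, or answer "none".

Pairwise majorities:
Isola–Fika: Fika 8–3.
Isola vs Dumpling House: 3+2 = 5 for Isola, 6 for Dumpling House — Dumpling House by 6–5.
Isola vs Basil: Isola wins 7–4.
Isola vs Lantern: Isola is ranked higher on 3+2+2 = 7 ballots, Lantern on 4. Isola wins 7–4.
Isola vs Kiln: Kiln, 6–5.
Fika vs Dumpling House: Fika is ranked higher on 2 ballots, Dumpling House on 9. Dumpling House wins 9–2.
Fika vs Basil: Fika preferred on 2+2 = 4 ballots; Basil wins 7–4.
Fika vs Lantern: Fika, 7–4.
Fika vs Kiln: Fika preferred on 3+2 = 5 ballots; Kiln wins 6–5.
Dumpling House vs Basil: 7 to 4, Dumpling House.
Dumpling House vs Lantern: 3+2+2 = 7 for Dumpling House, 4 for Lantern — Dumpling House by 7–4.
Dumpling House vs Kiln: Dumpling House is ranked higher on 3+2 = 5 ballots, Kiln on 6. Kiln wins 6–5.
Basil vs Lantern: 4+3+2 = 9 for Basil, 2 for Lantern — Basil by 9–2.
Basil vs Kiln: Basil preferred on 4+3 = 7 ballots; Basil wins 7–4.
Lantern–Kiln: Kiln 7–4.
Each restaurant drops at least one matchup (Isola loses to Fika; Fika loses to Dumpling House; Dumpling House loses to Kiln; Basil loses to Isola; Lantern loses to Isola; Kiln loses to Basil); the cycle Isola beats Basil beats Fika beats Isola rules out a Condorcet winner.

none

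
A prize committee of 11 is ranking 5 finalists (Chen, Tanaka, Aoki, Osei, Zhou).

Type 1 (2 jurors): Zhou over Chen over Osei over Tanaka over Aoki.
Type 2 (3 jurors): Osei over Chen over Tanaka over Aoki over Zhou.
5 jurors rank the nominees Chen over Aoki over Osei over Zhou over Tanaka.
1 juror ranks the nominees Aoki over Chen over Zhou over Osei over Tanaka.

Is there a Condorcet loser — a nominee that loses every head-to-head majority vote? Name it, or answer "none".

Tanaka

Pairwise majorities:
Chen vs Tanaka: Chen preferred on 2+3+5+1 = 11 ballots; Chen wins 11–0.
Chen vs Aoki: 2+3+5 = 10 for Chen, 1 for Aoki — Chen by 10–1.
Chen vs Osei: Chen wins 8–3.
Chen vs Zhou: Chen, 9–2.
Tanaka vs Aoki: Aoki, 6–5.
Tanaka vs Osei: Osei, 11–0.
Tanaka–Zhou: Zhou 8–3.
Aoki vs Osei: Aoki is ranked higher on 5+1 = 6 ballots, Osei on 5. Aoki wins 6–5.
Aoki vs Zhou: 9 to 2, Aoki.
Osei vs Zhou: Osei, 8–3.
Tanaka loses to every other nominee — it is the Condorcet loser.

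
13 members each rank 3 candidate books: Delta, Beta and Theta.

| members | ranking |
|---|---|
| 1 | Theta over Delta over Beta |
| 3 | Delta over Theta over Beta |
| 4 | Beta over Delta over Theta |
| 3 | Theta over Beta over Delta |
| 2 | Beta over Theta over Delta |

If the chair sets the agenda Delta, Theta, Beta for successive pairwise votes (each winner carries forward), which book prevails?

Beta

Round 1: Delta vs Theta — 7–6, Delta advances.
Round 2: Delta vs Beta — 4–9, Beta advances.
Beta survives the agenda.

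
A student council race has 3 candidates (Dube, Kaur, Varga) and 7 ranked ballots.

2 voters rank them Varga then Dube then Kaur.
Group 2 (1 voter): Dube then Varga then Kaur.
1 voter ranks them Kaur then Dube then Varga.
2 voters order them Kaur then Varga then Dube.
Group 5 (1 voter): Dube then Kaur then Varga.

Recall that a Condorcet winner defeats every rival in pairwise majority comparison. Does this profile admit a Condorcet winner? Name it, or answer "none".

Head-to-head results (7 voters):
Dube vs Kaur: Dube wins 4–3.
Dube–Varga: Varga 4–3.
Kaur vs Varga: Kaur, 4–3.
Each candidate drops at least one matchup (Dube loses to Varga; Kaur loses to Dube; Varga loses to Kaur); the cycle Dube > Kaur > Varga > Dube rules out a Condorcet winner.

none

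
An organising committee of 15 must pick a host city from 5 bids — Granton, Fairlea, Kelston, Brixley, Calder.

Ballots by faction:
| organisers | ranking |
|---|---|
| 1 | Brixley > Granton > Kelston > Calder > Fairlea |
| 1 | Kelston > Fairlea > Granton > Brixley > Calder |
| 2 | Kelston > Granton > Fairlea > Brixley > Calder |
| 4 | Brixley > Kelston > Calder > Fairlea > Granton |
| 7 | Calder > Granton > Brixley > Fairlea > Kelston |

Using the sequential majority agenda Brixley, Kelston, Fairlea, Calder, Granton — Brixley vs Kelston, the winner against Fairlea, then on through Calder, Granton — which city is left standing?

Round 1: Brixley vs Kelston — 12–3, Brixley advances.
Round 2: Brixley vs Fairlea — 12–3, Brixley advances.
Round 3: Brixley vs Calder — 8–7, Brixley advances.
Round 4: Brixley vs Granton — 5–10, Granton advances.
The agenda winner is Granton.

Granton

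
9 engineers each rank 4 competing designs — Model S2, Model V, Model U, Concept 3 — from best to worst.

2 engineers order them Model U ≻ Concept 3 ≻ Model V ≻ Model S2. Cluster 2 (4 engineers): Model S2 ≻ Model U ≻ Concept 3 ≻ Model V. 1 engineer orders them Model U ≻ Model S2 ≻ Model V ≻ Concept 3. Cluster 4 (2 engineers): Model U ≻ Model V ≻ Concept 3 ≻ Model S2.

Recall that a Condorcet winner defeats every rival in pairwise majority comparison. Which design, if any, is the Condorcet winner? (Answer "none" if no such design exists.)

Model U

Check each pair by majority over 9 ballots:
Model S2 vs Model V: Model S2, 5–4.
Model S2 vs Model U: Model U wins 5–4.
Model S2–Concept 3: Model S2 5–4.
Model V vs Model U: Model U, 9–0.
Model V vs Concept 3: Concept 3 wins 6–3.
Model U vs Concept 3: Model U, 9–0.
Model U wins every pairwise contest, so Model U is the Condorcet winner.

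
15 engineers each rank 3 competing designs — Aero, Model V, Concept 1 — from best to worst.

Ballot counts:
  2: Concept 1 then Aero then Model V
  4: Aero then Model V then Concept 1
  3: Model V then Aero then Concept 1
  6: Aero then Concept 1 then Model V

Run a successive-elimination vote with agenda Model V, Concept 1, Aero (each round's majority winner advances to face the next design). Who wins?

Round 1: Model V vs Concept 1 — 7–8, Concept 1 advances.
Round 2: Concept 1 vs Aero — 2–13, Aero advances.
The agenda winner is Aero.

Aero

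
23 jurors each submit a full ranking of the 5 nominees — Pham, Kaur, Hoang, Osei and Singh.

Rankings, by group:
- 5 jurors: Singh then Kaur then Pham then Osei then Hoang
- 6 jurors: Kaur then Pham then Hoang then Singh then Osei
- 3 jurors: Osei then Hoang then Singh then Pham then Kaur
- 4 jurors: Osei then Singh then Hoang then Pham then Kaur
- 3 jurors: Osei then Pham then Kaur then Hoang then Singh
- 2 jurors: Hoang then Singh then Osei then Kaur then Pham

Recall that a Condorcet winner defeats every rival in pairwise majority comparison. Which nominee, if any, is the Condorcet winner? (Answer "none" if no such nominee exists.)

Pairwise majorities:
Pham vs Kaur: Kaur wins 13–10.
Pham vs Hoang: 5+6+3 = 14 for Pham, 9 for Hoang — Pham by 14–9.
Pham vs Osei: 5+6 = 11 for Pham, 12 for Osei — Osei by 12–11.
Pham vs Singh: 9 to 14, Singh.
Kaur–Hoang: Kaur 14–9.
Kaur–Osei: Osei 12–11.
Kaur vs Singh: Kaur is ranked higher on 6+3 = 9 ballots, Singh on 14. Singh wins 14–9.
Hoang vs Osei: 8 to 15, Osei.
Hoang vs Singh: 14 to 9, Hoang.
Osei vs Singh: 3+4+3 = 10 for Osei, 13 for Singh — Singh by 13–10.
Every nominee loses at least once (Pham loses to Kaur; Kaur loses to Osei; Hoang loses to Pham; Osei loses to Singh; Singh loses to Hoang). The majority relation contains the cycle Pham > Hoang > Singh > Pham, so there is no Condorcet winner.

none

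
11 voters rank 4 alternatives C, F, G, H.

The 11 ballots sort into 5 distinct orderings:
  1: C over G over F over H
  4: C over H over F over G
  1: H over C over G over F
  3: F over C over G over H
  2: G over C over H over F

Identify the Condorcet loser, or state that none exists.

none

Head-to-head results (11 voters):
C vs F: 1+4+1+2 = 8 for C, 3 for F — C by 8–3.
C–G: C 9–2.
C vs H: C wins 10–1.
F–G: F 7–4.
F–H: H 7–4.
G vs H: G is ranked higher on 1+3+2 = 6 ballots, H on 5. G wins 6–5.
No alternative is winless: C beats F; F beats G; G beats H; H beats F. There is no Condorcet loser.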